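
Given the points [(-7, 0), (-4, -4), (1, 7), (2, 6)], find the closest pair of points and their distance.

Computing all pairwise distances among 4 points:

d((-7, 0), (-4, -4)) = 5.0
d((-7, 0), (1, 7)) = 10.6301
d((-7, 0), (2, 6)) = 10.8167
d((-4, -4), (1, 7)) = 12.083
d((-4, -4), (2, 6)) = 11.6619
d((1, 7), (2, 6)) = 1.4142 <-- minimum

Closest pair: (1, 7) and (2, 6) with distance 1.4142

The closest pair is (1, 7) and (2, 6) with Euclidean distance 1.4142. For 4 points, brute-force pairwise comparison is shown above. For large n, the divide-and-conquer algorithm (sort by x, recurse on halves, check the dividing strip) achieves O(n log n).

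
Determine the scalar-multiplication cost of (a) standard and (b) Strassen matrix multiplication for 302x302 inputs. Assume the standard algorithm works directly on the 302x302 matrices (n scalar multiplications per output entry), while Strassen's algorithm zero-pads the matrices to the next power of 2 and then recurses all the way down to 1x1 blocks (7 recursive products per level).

Matrix multiplication for 302x302 matrices:

Strassen's algorithm requires power-of-2 dimensions. Pad 302x302 to 512x512 (next power of 2).

Standard algorithm: 302^3 = 27543608 multiplications
Strassen's algorithm: 7^(log2(512)) = 7^9 = 40353607 multiplications
Difference: 27543608 - 40353607 = -12809999 (Strassen uses MORE here due to padding overhead — for small or just-over-power-of-2 n, padding can outweigh the per-level savings)

Standard: 27543608 multiplications (302^3). Strassen: 40353607 multiplications (7^9, after padding to 512x512). Strassen reduces 8 recursive multiplications to 7 at each level.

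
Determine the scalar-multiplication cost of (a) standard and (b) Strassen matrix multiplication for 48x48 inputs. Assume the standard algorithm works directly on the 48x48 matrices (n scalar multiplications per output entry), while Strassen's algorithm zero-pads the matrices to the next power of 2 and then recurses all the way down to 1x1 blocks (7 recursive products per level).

Matrix multiplication for 48x48 matrices:

Strassen's algorithm requires power-of-2 dimensions. Pad 48x48 to 64x64 (next power of 2).

Standard algorithm: 48^3 = 110592 multiplications
Strassen's algorithm: 7^(log2(64)) = 7^6 = 117649 multiplications
Difference: 110592 - 117649 = -7057 (Strassen uses MORE here due to padding overhead — for small or just-over-power-of-2 n, padding can outweigh the per-level savings)

Standard: 110592 multiplications (48^3). Strassen: 117649 multiplications (7^6, after padding to 64x64). Strassen reduces 8 recursive multiplications to 7 at each level.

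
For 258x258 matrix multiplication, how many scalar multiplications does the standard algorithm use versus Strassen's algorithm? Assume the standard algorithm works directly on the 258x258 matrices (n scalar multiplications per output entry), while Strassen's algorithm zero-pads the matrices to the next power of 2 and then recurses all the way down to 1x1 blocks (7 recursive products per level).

Matrix multiplication for 258x258 matrices:

Strassen's algorithm requires power-of-2 dimensions. Pad 258x258 to 512x512 (next power of 2).

Standard algorithm: 258^3 = 17173512 multiplications
Strassen's algorithm: 7^(log2(512)) = 7^9 = 40353607 multiplications
Difference: 17173512 - 40353607 = -23180095 (Strassen uses MORE here due to padding overhead — for small or just-over-power-of-2 n, padding can outweigh the per-level savings)

Standard: 17173512 multiplications (258^3). Strassen: 40353607 multiplications (7^9, after padding to 512x512). Strassen reduces 8 recursive multiplications to 7 at each level.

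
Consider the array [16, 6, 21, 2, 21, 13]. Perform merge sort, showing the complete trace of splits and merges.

Merge sort trace:

Split: [16, 6, 21, 2, 21, 13] -> [16, 6, 21] and [2, 21, 13]
  Split: [16, 6, 21] -> [16] and [6, 21]
    Split: [6, 21] -> [6] and [21]
    Merge: [6] + [21] -> [6, 21]
  Merge: [16] + [6, 21] -> [6, 16, 21]
  Split: [2, 21, 13] -> [2] and [21, 13]
    Split: [21, 13] -> [21] and [13]
    Merge: [21] + [13] -> [13, 21]
  Merge: [2] + [13, 21] -> [2, 13, 21]
Merge: [6, 16, 21] + [2, 13, 21] -> [2, 6, 13, 16, 21, 21]

Final sorted array: [2, 6, 13, 16, 21, 21]

The merge sort proceeds by recursively splitting the array and merging sorted halves.
After all merges, the sorted array is [2, 6, 13, 16, 21, 21].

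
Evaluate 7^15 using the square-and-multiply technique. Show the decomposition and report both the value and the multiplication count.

Computing 7^15 by squaring (build up from 7^1; each line after the first costs one multiplication):

7^1 = 7
7^2 = (7^1)^2 = 7^2 = 49
7^3 = 7 * 7^2 = 7 * 49 = 343
7^6 = (7^3)^2 = 343^2 = 117649
7^7 = 7 * 7^6 = 7 * 117649 = 823543
7^14 = (7^7)^2 = 823543^2 = 678223072849
7^15 = 7 * 7^14 = 7 * 678223072849 = 4747561509943

Result: 4747561509943
Multiplications needed: 6 (6 lines after 7^1)

7^15 = 4747561509943. Using exponentiation by squaring, this requires 6 multiplications. The key idea: if the exponent is even, square the half-power; if odd, multiply by the base once.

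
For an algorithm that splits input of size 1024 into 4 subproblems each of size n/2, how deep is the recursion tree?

For divide and conquer with division factor 2:

Problem sizes at each level:
Level 0: 1024
Level 1: 512
Level 2: 256
Level 3: 128
Level 4: 64
Level 5: 32
Level 6: 16
Level 7: 8
Level 8: 4
Level 9: 2
Level 10: 1

The root is level 0 and the size-1 base case is level 10 (the tree spans levels 0 through 10, i.e. 11 levels counting the root), so the depth is the number of divisions: log_2(1024) = 10

The recursion tree depth is log_2(1024) = 10. At each level, the problem size is divided by 2, so it takes 10 divisions to reduce to a base case of size 1. The algorithm makes 4 recursive calls at each level.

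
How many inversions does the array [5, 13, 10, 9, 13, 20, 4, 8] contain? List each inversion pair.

Finding inversions in [5, 13, 10, 9, 13, 20, 4, 8]:

(0, 6): arr[0]=5 > arr[6]=4
(1, 2): arr[1]=13 > arr[2]=10
(1, 3): arr[1]=13 > arr[3]=9
(1, 6): arr[1]=13 > arr[6]=4
(1, 7): arr[1]=13 > arr[7]=8
(2, 3): arr[2]=10 > arr[3]=9
(2, 6): arr[2]=10 > arr[6]=4
(2, 7): arr[2]=10 > arr[7]=8
(3, 6): arr[3]=9 > arr[6]=4
(3, 7): arr[3]=9 > arr[7]=8
(4, 6): arr[4]=13 > arr[6]=4
(4, 7): arr[4]=13 > arr[7]=8
(5, 6): arr[5]=20 > arr[6]=4
(5, 7): arr[5]=20 > arr[7]=8

Total inversions: 14

The array has 14 inversion(s): (0,6), (1,2), (1,3), (1,6), (1,7), (2,3), (2,6), (2,7), (3,6), (3,7), (4,6), (4,7), (5,6), (5,7). Each pair (i,j) satisfies i < j and arr[i] > arr[j].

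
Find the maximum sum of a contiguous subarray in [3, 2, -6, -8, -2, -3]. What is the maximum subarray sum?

Using Kadane's algorithm on [3, 2, -6, -8, -2, -3]:

Scanning through the array:
Position 1 (value 2): max_ending_here = 5, max_so_far = 5
Position 2 (value -6): max_ending_here = -1, max_so_far = 5
Position 3 (value -8): max_ending_here = -8, max_so_far = 5
Position 4 (value -2): max_ending_here = -2, max_so_far = 5
Position 5 (value -3): max_ending_here = -3, max_so_far = 5

Maximum subarray: [3, 2]
Maximum sum: 5

The maximum subarray is [3, 2] with sum 5. This subarray runs from index 0 to index 1.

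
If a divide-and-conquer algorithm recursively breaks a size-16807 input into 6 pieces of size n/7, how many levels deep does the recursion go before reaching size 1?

For divide and conquer with division factor 7:

Problem sizes at each level:
Level 0: 16807
Level 1: 2401
Level 2: 343
Level 3: 49
Level 4: 7
Level 5: 1

The root is level 0 and the size-1 base case is level 5 (the tree spans levels 0 through 5, i.e. 6 levels counting the root), so the depth is the number of divisions: log_7(16807) = 5

The recursion tree depth is log_7(16807) = 5. At each level, the problem size is divided by 7, so it takes 5 divisions to reduce to a base case of size 1. The algorithm makes 6 recursive calls at each level.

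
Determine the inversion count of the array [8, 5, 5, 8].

Finding inversions in [8, 5, 5, 8]:

(0, 1): arr[0]=8 > arr[1]=5
(0, 2): arr[0]=8 > arr[2]=5

Total inversions: 2

The array has 2 inversion(s): (0,1), (0,2). Each pair (i,j) satisfies i < j and arr[i] > arr[j].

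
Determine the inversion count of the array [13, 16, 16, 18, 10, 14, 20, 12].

Finding inversions in [13, 16, 16, 18, 10, 14, 20, 12]:

(0, 4): arr[0]=13 > arr[4]=10
(0, 7): arr[0]=13 > arr[7]=12
(1, 4): arr[1]=16 > arr[4]=10
(1, 5): arr[1]=16 > arr[5]=14
(1, 7): arr[1]=16 > arr[7]=12
(2, 4): arr[2]=16 > arr[4]=10
(2, 5): arr[2]=16 > arr[5]=14
(2, 7): arr[2]=16 > arr[7]=12
(3, 4): arr[3]=18 > arr[4]=10
(3, 5): arr[3]=18 > arr[5]=14
(3, 7): arr[3]=18 > arr[7]=12
(5, 7): arr[5]=14 > arr[7]=12
(6, 7): arr[6]=20 > arr[7]=12

Total inversions: 13

The array has 13 inversion(s): (0,4), (0,7), (1,4), (1,5), (1,7), (2,4), (2,5), (2,7), (3,4), (3,5), (3,7), (5,7), (6,7). Each pair (i,j) satisfies i < j and arr[i] > arr[j].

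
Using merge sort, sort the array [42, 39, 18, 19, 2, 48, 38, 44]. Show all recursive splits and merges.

Merge sort trace:

Split: [42, 39, 18, 19, 2, 48, 38, 44] -> [42, 39, 18, 19] and [2, 48, 38, 44]
  Split: [42, 39, 18, 19] -> [42, 39] and [18, 19]
    Split: [42, 39] -> [42] and [39]
    Merge: [42] + [39] -> [39, 42]
    Split: [18, 19] -> [18] and [19]
    Merge: [18] + [19] -> [18, 19]
  Merge: [39, 42] + [18, 19] -> [18, 19, 39, 42]
  Split: [2, 48, 38, 44] -> [2, 48] and [38, 44]
    Split: [2, 48] -> [2] and [48]
    Merge: [2] + [48] -> [2, 48]
    Split: [38, 44] -> [38] and [44]
    Merge: [38] + [44] -> [38, 44]
  Merge: [2, 48] + [38, 44] -> [2, 38, 44, 48]
Merge: [18, 19, 39, 42] + [2, 38, 44, 48] -> [2, 18, 19, 38, 39, 42, 44, 48]

Final sorted array: [2, 18, 19, 38, 39, 42, 44, 48]

The merge sort proceeds by recursively splitting the array and merging sorted halves.
After all merges, the sorted array is [2, 18, 19, 38, 39, 42, 44, 48].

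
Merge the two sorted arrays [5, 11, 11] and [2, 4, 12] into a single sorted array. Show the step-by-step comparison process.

Merging process:

Compare 5 vs 2: take 2 from right. Merged: [2]
Compare 5 vs 4: take 4 from right. Merged: [2, 4]
Compare 5 vs 12: take 5 from left. Merged: [2, 4, 5]
Compare 11 vs 12: take 11 from left. Merged: [2, 4, 5, 11]
Compare 11 vs 12: take 11 from left. Merged: [2, 4, 5, 11, 11]
Append remaining from right: [12]. Merged: [2, 4, 5, 11, 11, 12]

Final merged array: [2, 4, 5, 11, 11, 12]
Total comparisons: 5

The merged array is [2, 4, 5, 11, 11, 12], requiring 5 comparisons. The merge step runs in O(n) time where n is the total number of elements.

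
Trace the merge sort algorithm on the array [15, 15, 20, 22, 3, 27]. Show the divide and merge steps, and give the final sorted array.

Merge sort trace:

Split: [15, 15, 20, 22, 3, 27] -> [15, 15, 20] and [22, 3, 27]
  Split: [15, 15, 20] -> [15] and [15, 20]
    Split: [15, 20] -> [15] and [20]
    Merge: [15] + [20] -> [15, 20]
  Merge: [15] + [15, 20] -> [15, 15, 20]
  Split: [22, 3, 27] -> [22] and [3, 27]
    Split: [3, 27] -> [3] and [27]
    Merge: [3] + [27] -> [3, 27]
  Merge: [22] + [3, 27] -> [3, 22, 27]
Merge: [15, 15, 20] + [3, 22, 27] -> [3, 15, 15, 20, 22, 27]

Final sorted array: [3, 15, 15, 20, 22, 27]

The merge sort proceeds by recursively splitting the array and merging sorted halves.
After all merges, the sorted array is [3, 15, 15, 20, 22, 27].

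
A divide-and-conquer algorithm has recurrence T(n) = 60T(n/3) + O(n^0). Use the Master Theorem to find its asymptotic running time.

Master Theorem for T(n) = 60T(n/3) + O(n^0):

a = 60, b = 3, c = 0
log_b(a) = log_3(60) = 3.7268

Case 1: c = 0 < log_3(60) = 3.7268
T(n) = O(n^(log_3 60))

For T(n) = 60T(n/3) + O(n^0): log_3(60) = 3.7268. This is Case 1 of the Master Theorem (c < log_b(a), work dominated by leaves), giving O(n^(log_3 60)).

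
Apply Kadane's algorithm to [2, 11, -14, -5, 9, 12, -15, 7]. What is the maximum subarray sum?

Using Kadane's algorithm on [2, 11, -14, -5, 9, 12, -15, 7]:

Scanning through the array:
Position 1 (value 11): max_ending_here = 13, max_so_far = 13
Position 2 (value -14): max_ending_here = -1, max_so_far = 13
Position 3 (value -5): max_ending_here = -5, max_so_far = 13
Position 4 (value 9): max_ending_here = 9, max_so_far = 13
Position 5 (value 12): max_ending_here = 21, max_so_far = 21
Position 6 (value -15): max_ending_here = 6, max_so_far = 21
Position 7 (value 7): max_ending_here = 13, max_so_far = 21

Maximum subarray: [9, 12]
Maximum sum: 21

The maximum subarray is [9, 12] with sum 21. This subarray runs from index 4 to index 5.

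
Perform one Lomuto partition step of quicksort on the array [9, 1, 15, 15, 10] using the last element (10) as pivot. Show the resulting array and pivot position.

Lomuto partition with pivot = 10:

Initial array: [9, 1, 15, 15, 10]

arr[0]=9 <= 10: swap with position 0, array becomes [9, 1, 15, 15, 10]
arr[1]=1 <= 10: swap with position 1, array becomes [9, 1, 15, 15, 10]
arr[2]=15 > 10: no swap
arr[3]=15 > 10: no swap

Place pivot at position 2: [9, 1, 10, 15, 15]
Pivot position: 2

After partitioning with pivot 10, the array becomes [9, 1, 10, 15, 15]. The pivot is placed at index 2. All elements to the left of the pivot are <= 10, and all elements to the right are > 10.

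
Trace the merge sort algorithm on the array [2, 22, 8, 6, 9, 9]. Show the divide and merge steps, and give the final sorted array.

Merge sort trace:

Split: [2, 22, 8, 6, 9, 9] -> [2, 22, 8] and [6, 9, 9]
  Split: [2, 22, 8] -> [2] and [22, 8]
    Split: [22, 8] -> [22] and [8]
    Merge: [22] + [8] -> [8, 22]
  Merge: [2] + [8, 22] -> [2, 8, 22]
  Split: [6, 9, 9] -> [6] and [9, 9]
    Split: [9, 9] -> [9] and [9]
    Merge: [9] + [9] -> [9, 9]
  Merge: [6] + [9, 9] -> [6, 9, 9]
Merge: [2, 8, 22] + [6, 9, 9] -> [2, 6, 8, 9, 9, 22]

Final sorted array: [2, 6, 8, 9, 9, 22]

The merge sort proceeds by recursively splitting the array and merging sorted halves.
After all merges, the sorted array is [2, 6, 8, 9, 9, 22].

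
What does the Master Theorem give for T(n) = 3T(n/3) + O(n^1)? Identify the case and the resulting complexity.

Master Theorem for T(n) = 3T(n/3) + O(n^1):

a = 3, b = 3, c = 1
log_b(a) = log_3(3) = 1.0000

Case 2: c = 1 = log_3(3) = 1.0000
T(n) = O(n^1 log n) = O(n log n)

For T(n) = 3T(n/3) + O(n^1): log_3(3) = 1.0000. This is Case 2 of the Master Theorem (c = log_b(a), equal work at all levels), giving O(n log n).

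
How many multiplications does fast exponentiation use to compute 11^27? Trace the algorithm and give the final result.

Computing 11^27 by squaring (build up from 11^1; each line after the first costs one multiplication):

11^1 = 11
11^2 = (11^1)^2 = 11^2 = 121
11^3 = 11 * 11^2 = 11 * 121 = 1331
11^6 = (11^3)^2 = 1331^2 = 1771561
11^12 = (11^6)^2 = 1771561^2 = 3138428376721
11^13 = 11 * 11^12 = 11 * 3138428376721 = 34522712143931
11^26 = (11^13)^2 = 34522712143931^2 = 1191817653772720942460132761
11^27 = 11 * 11^26 = 11 * 1191817653772720942460132761 = 13109994191499930367061460371

Result: 13109994191499930367061460371
Multiplications needed: 7 (7 lines after 11^1)

11^27 = 13109994191499930367061460371. Using exponentiation by squaring, this requires 7 multiplications. The key idea: if the exponent is even, square the half-power; if odd, multiply by the base once.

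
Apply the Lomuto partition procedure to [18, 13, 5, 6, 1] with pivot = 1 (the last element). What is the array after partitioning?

Lomuto partition with pivot = 1:

Initial array: [18, 13, 5, 6, 1]

arr[0]=18 > 1: no swap
arr[1]=13 > 1: no swap
arr[2]=5 > 1: no swap
arr[3]=6 > 1: no swap

Place pivot at position 0: [1, 13, 5, 6, 18]
Pivot position: 0

After partitioning with pivot 1, the array becomes [1, 13, 5, 6, 18]. The pivot is placed at index 0. All elements to the left of the pivot are <= 1, and all elements to the right are > 1.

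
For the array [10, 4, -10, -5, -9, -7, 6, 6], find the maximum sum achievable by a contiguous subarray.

Using Kadane's algorithm on [10, 4, -10, -5, -9, -7, 6, 6]:

Scanning through the array:
Position 1 (value 4): max_ending_here = 14, max_so_far = 14
Position 2 (value -10): max_ending_here = 4, max_so_far = 14
Position 3 (value -5): max_ending_here = -1, max_so_far = 14
Position 4 (value -9): max_ending_here = -9, max_so_far = 14
Position 5 (value -7): max_ending_here = -7, max_so_far = 14
Position 6 (value 6): max_ending_here = 6, max_so_far = 14
Position 7 (value 6): max_ending_here = 12, max_so_far = 14

Maximum subarray: [10, 4]
Maximum sum: 14

The maximum subarray is [10, 4] with sum 14. This subarray runs from index 0 to index 1.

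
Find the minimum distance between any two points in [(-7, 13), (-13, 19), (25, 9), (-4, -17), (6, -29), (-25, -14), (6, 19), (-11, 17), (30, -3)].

Computing all pairwise distances among 9 points:

d((-7, 13), (-13, 19)) = 8.4853
d((-7, 13), (25, 9)) = 32.249
d((-7, 13), (-4, -17)) = 30.1496
d((-7, 13), (6, -29)) = 43.9659
d((-7, 13), (-25, -14)) = 32.45
d((-7, 13), (6, 19)) = 14.3178
d((-7, 13), (-11, 17)) = 5.6569
d((-7, 13), (30, -3)) = 40.3113
d((-13, 19), (25, 9)) = 39.2938
d((-13, 19), (-4, -17)) = 37.108
d((-13, 19), (6, -29)) = 51.6236
d((-13, 19), (-25, -14)) = 35.1141
d((-13, 19), (6, 19)) = 19.0
d((-13, 19), (-11, 17)) = 2.8284 <-- minimum
d((-13, 19), (30, -3)) = 48.3011
d((25, 9), (-4, -17)) = 38.9487
d((25, 9), (6, -29)) = 42.4853
d((25, 9), (-25, -14)) = 55.0364
d((25, 9), (6, 19)) = 21.4709
d((25, 9), (-11, 17)) = 36.8782
d((25, 9), (30, -3)) = 13.0
d((-4, -17), (6, -29)) = 15.6205
d((-4, -17), (-25, -14)) = 21.2132
d((-4, -17), (6, 19)) = 37.3631
d((-4, -17), (-11, 17)) = 34.7131
d((-4, -17), (30, -3)) = 36.7696
d((6, -29), (-25, -14)) = 34.4384
d((6, -29), (6, 19)) = 48.0
d((6, -29), (-11, 17)) = 49.0408
d((6, -29), (30, -3)) = 35.3836
d((-25, -14), (6, 19)) = 45.2769
d((-25, -14), (-11, 17)) = 34.0147
d((-25, -14), (30, -3)) = 56.0892
d((6, 19), (-11, 17)) = 17.1172
d((6, 19), (30, -3)) = 32.5576
d((-11, 17), (30, -3)) = 45.618

Closest pair: (-13, 19) and (-11, 17) with distance 2.8284

The closest pair is (-13, 19) and (-11, 17) with Euclidean distance 2.8284. For 9 points, brute-force pairwise comparison is shown above. For large n, the divide-and-conquer algorithm (sort by x, recurse on halves, check the dividing strip) achieves O(n log n).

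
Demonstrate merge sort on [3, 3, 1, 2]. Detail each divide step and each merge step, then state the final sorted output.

Merge sort trace:

Split: [3, 3, 1, 2] -> [3, 3] and [1, 2]
  Split: [3, 3] -> [3] and [3]
  Merge: [3] + [3] -> [3, 3]
  Split: [1, 2] -> [1] and [2]
  Merge: [1] + [2] -> [1, 2]
Merge: [3, 3] + [1, 2] -> [1, 2, 3, 3]

Final sorted array: [1, 2, 3, 3]

The merge sort proceeds by recursively splitting the array and merging sorted halves.
After all merges, the sorted array is [1, 2, 3, 3].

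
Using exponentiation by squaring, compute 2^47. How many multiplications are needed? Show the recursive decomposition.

Computing 2^47 by squaring (build up from 2^1; each line after the first costs one multiplication):

2^1 = 2
2^2 = (2^1)^2 = 2^2 = 4
2^4 = (2^2)^2 = 4^2 = 16
2^5 = 2 * 2^4 = 2 * 16 = 32
2^10 = (2^5)^2 = 32^2 = 1024
2^11 = 2 * 2^10 = 2 * 1024 = 2048
2^22 = (2^11)^2 = 2048^2 = 4194304
2^23 = 2 * 2^22 = 2 * 4194304 = 8388608
2^46 = (2^23)^2 = 8388608^2 = 70368744177664
2^47 = 2 * 2^46 = 2 * 70368744177664 = 140737488355328

Result: 140737488355328
Multiplications needed: 9 (9 lines after 2^1)

2^47 = 140737488355328. Using exponentiation by squaring, this requires 9 multiplications. The key idea: if the exponent is even, square the half-power; if odd, multiply by the base once.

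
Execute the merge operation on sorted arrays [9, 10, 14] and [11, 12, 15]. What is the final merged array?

Merging process:

Compare 9 vs 11: take 9 from left. Merged: [9]
Compare 10 vs 11: take 10 from left. Merged: [9, 10]
Compare 14 vs 11: take 11 from right. Merged: [9, 10, 11]
Compare 14 vs 12: take 12 from right. Merged: [9, 10, 11, 12]
Compare 14 vs 15: take 14 from left. Merged: [9, 10, 11, 12, 14]
Append remaining from right: [15]. Merged: [9, 10, 11, 12, 14, 15]

Final merged array: [9, 10, 11, 12, 14, 15]
Total comparisons: 5

The merged array is [9, 10, 11, 12, 14, 15], requiring 5 comparisons. The merge step runs in O(n) time where n is the total number of elements.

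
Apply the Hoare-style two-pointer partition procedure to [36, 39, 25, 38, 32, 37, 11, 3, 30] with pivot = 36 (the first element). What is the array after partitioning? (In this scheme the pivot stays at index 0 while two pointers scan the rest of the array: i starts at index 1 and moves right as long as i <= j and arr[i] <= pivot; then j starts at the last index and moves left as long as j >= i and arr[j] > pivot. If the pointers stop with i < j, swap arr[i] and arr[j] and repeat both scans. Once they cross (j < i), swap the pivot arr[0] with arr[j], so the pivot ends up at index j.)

Hoare-style two-pointer partition with pivot = 36:

Initial array: [36, 39, 25, 38, 32, 37, 11, 3, 30]

Pointers start at i = 1, j = 8.
i stops at index 1 (arr[1]=39 > 36), j stops at index 8 (arr[8]=30 <= 36): swap arr[1] and arr[8], array becomes [36, 30, 25, 38, 32, 37, 11, 3, 39]
i stops at index 3 (arr[3]=38 > 36), j stops at index 7 (arr[7]=3 <= 36): swap arr[3] and arr[7], array becomes [36, 30, 25, 3, 32, 37, 11, 38, 39]
i stops at index 5 (arr[5]=37 > 36), j stops at index 6 (arr[6]=11 <= 36): swap arr[5] and arr[6], array becomes [36, 30, 25, 3, 32, 11, 37, 38, 39]
i ends at 6, j ends at 5: the pointers have crossed (j < i), so scanning stops.

Swap pivot arr[0] with arr[5] to place pivot at position 5: [11, 30, 25, 3, 32, 36, 37, 38, 39]
Pivot position: 5

After partitioning with pivot 36, the array becomes [11, 30, 25, 3, 32, 36, 37, 38, 39]. The pivot is placed at index 5. All elements to the left of the pivot are <= 36, and all elements to the right are > 36.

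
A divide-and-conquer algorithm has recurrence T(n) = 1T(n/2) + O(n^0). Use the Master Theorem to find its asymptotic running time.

Master Theorem for T(n) = 1T(n/2) + O(n^0):

a = 1, b = 2, c = 0
log_b(a) = log_2(1) = 0.0000

Case 2: c = 0 = log_2(1) = 0.0000
T(n) = O(n^0 log n) = O(log n)

For T(n) = 1T(n/2) + O(n^0): log_2(1) = 0.0000. This is Case 2 of the Master Theorem (c = log_b(a), equal work at all levels), giving O(log n).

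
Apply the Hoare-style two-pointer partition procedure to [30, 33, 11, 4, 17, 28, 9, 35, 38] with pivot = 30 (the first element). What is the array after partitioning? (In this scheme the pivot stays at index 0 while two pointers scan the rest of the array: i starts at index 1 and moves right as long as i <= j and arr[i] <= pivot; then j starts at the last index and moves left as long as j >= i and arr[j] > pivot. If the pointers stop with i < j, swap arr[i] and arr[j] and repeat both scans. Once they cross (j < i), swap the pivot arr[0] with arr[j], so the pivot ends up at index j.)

Hoare-style two-pointer partition with pivot = 30:

Initial array: [30, 33, 11, 4, 17, 28, 9, 35, 38]

Pointers start at i = 1, j = 8.
i stops at index 1 (arr[1]=33 > 30), j stops at index 6 (arr[6]=9 <= 30): swap arr[1] and arr[6], array becomes [30, 9, 11, 4, 17, 28, 33, 35, 38]
i ends at 6, j ends at 5: the pointers have crossed (j < i), so scanning stops.

Swap pivot arr[0] with arr[5] to place pivot at position 5: [28, 9, 11, 4, 17, 30, 33, 35, 38]
Pivot position: 5

After partitioning with pivot 30, the array becomes [28, 9, 11, 4, 17, 30, 33, 35, 38]. The pivot is placed at index 5. All elements to the left of the pivot are <= 30, and all elements to the right are > 30.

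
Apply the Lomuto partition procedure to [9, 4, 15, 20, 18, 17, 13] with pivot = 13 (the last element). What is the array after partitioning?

Lomuto partition with pivot = 13:

Initial array: [9, 4, 15, 20, 18, 17, 13]

arr[0]=9 <= 13: swap with position 0, array becomes [9, 4, 15, 20, 18, 17, 13]
arr[1]=4 <= 13: swap with position 1, array becomes [9, 4, 15, 20, 18, 17, 13]
arr[2]=15 > 13: no swap
arr[3]=20 > 13: no swap
arr[4]=18 > 13: no swap
arr[5]=17 > 13: no swap

Place pivot at position 2: [9, 4, 13, 20, 18, 17, 15]
Pivot position: 2

After partitioning with pivot 13, the array becomes [9, 4, 13, 20, 18, 17, 15]. The pivot is placed at index 2. All elements to the left of the pivot are <= 13, and all elements to the right are > 13.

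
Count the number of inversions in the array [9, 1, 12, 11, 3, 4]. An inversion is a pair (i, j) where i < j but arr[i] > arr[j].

Finding inversions in [9, 1, 12, 11, 3, 4]:

(0, 1): arr[0]=9 > arr[1]=1
(0, 4): arr[0]=9 > arr[4]=3
(0, 5): arr[0]=9 > arr[5]=4
(2, 3): arr[2]=12 > arr[3]=11
(2, 4): arr[2]=12 > arr[4]=3
(2, 5): arr[2]=12 > arr[5]=4
(3, 4): arr[3]=11 > arr[4]=3
(3, 5): arr[3]=11 > arr[5]=4

Total inversions: 8

The array has 8 inversion(s): (0,1), (0,4), (0,5), (2,3), (2,4), (2,5), (3,4), (3,5). Each pair (i,j) satisfies i < j and arr[i] > arr[j].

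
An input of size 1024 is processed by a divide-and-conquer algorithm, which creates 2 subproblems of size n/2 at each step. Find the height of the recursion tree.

For divide and conquer with division factor 2:

Problem sizes at each level:
Level 0: 1024
Level 1: 512
Level 2: 256
Level 3: 128
Level 4: 64
Level 5: 32
Level 6: 16
Level 7: 8
Level 8: 4
Level 9: 2
Level 10: 1

The root is level 0 and the size-1 base case is level 10 (the tree spans levels 0 through 10, i.e. 11 levels counting the root), so the depth is the number of divisions: log_2(1024) = 10

The recursion tree depth is log_2(1024) = 10. At each level, the problem size is divided by 2, so it takes 10 divisions to reduce to a base case of size 1. The algorithm makes 2 recursive calls at each level.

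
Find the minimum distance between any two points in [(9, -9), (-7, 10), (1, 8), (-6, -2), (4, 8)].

Computing all pairwise distances among 5 points:

d((9, -9), (-7, 10)) = 24.8395
d((9, -9), (1, 8)) = 18.7883
d((9, -9), (-6, -2)) = 16.5529
d((9, -9), (4, 8)) = 17.72
d((-7, 10), (1, 8)) = 8.2462
d((-7, 10), (-6, -2)) = 12.0416
d((-7, 10), (4, 8)) = 11.1803
d((1, 8), (-6, -2)) = 12.2066
d((1, 8), (4, 8)) = 3.0 <-- minimum
d((-6, -2), (4, 8)) = 14.1421

Closest pair: (1, 8) and (4, 8) with distance 3.0

The closest pair is (1, 8) and (4, 8) with Euclidean distance 3.0. For 5 points, brute-force pairwise comparison is shown above. For large n, the divide-and-conquer algorithm (sort by x, recurse on halves, check the dividing strip) achieves O(n log n).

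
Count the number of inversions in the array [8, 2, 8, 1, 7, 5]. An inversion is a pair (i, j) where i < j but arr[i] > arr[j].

Finding inversions in [8, 2, 8, 1, 7, 5]:

(0, 1): arr[0]=8 > arr[1]=2
(0, 3): arr[0]=8 > arr[3]=1
(0, 4): arr[0]=8 > arr[4]=7
(0, 5): arr[0]=8 > arr[5]=5
(1, 3): arr[1]=2 > arr[3]=1
(2, 3): arr[2]=8 > arr[3]=1
(2, 4): arr[2]=8 > arr[4]=7
(2, 5): arr[2]=8 > arr[5]=5
(4, 5): arr[4]=7 > arr[5]=5

Total inversions: 9

The array has 9 inversion(s): (0,1), (0,3), (0,4), (0,5), (1,3), (2,3), (2,4), (2,5), (4,5). Each pair (i,j) satisfies i < j and arr[i] > arr[j].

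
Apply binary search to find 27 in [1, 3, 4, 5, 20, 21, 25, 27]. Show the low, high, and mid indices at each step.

Binary search for 27 in [1, 3, 4, 5, 20, 21, 25, 27]:

lo=0, hi=7, mid=3, arr[mid]=5 -> 5 < 27, search right half
lo=4, hi=7, mid=5, arr[mid]=21 -> 21 < 27, search right half
lo=6, hi=7, mid=6, arr[mid]=25 -> 25 < 27, search right half
lo=7, hi=7, mid=7, arr[mid]=27 -> Found target at index 7!

Binary search finds 27 at index 7 after 4 comparisons. The search repeatedly halves the search space by comparing with the middle element.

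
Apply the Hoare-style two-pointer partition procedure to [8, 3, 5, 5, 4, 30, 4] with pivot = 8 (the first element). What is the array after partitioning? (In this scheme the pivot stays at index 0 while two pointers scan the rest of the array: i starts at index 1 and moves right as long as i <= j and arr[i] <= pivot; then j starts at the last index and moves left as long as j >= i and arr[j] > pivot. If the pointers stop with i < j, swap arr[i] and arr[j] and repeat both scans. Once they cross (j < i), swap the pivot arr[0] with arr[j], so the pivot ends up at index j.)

Hoare-style two-pointer partition with pivot = 8:

Initial array: [8, 3, 5, 5, 4, 30, 4]

Pointers start at i = 1, j = 6.
i stops at index 5 (arr[5]=30 > 8), j stops at index 6 (arr[6]=4 <= 8): swap arr[5] and arr[6], array becomes [8, 3, 5, 5, 4, 4, 30]
i ends at 6, j ends at 5: the pointers have crossed (j < i), so scanning stops.

Swap pivot arr[0] with arr[5] to place pivot at position 5: [4, 3, 5, 5, 4, 8, 30]
Pivot position: 5

After partitioning with pivot 8, the array becomes [4, 3, 5, 5, 4, 8, 30]. The pivot is placed at index 5. All elements to the left of the pivot are <= 8, and all elements to the right are > 8.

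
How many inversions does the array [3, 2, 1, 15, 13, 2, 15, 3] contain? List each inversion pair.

Finding inversions in [3, 2, 1, 15, 13, 2, 15, 3]:

(0, 1): arr[0]=3 > arr[1]=2
(0, 2): arr[0]=3 > arr[2]=1
(0, 5): arr[0]=3 > arr[5]=2
(1, 2): arr[1]=2 > arr[2]=1
(3, 4): arr[3]=15 > arr[4]=13
(3, 5): arr[3]=15 > arr[5]=2
(3, 7): arr[3]=15 > arr[7]=3
(4, 5): arr[4]=13 > arr[5]=2
(4, 7): arr[4]=13 > arr[7]=3
(6, 7): arr[6]=15 > arr[7]=3

Total inversions: 10

The array has 10 inversion(s): (0,1), (0,2), (0,5), (1,2), (3,4), (3,5), (3,7), (4,5), (4,7), (6,7). Each pair (i,j) satisfies i < j and arr[i] > arr[j].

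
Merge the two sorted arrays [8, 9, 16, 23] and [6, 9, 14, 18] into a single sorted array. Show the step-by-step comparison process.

Merging process:

Compare 8 vs 6: take 6 from right. Merged: [6]
Compare 8 vs 9: take 8 from left. Merged: [6, 8]
Compare 9 vs 9: take 9 from left. Merged: [6, 8, 9]
Compare 16 vs 9: take 9 from right. Merged: [6, 8, 9, 9]
Compare 16 vs 14: take 14 from right. Merged: [6, 8, 9, 9, 14]
Compare 16 vs 18: take 16 from left. Merged: [6, 8, 9, 9, 14, 16]
Compare 23 vs 18: take 18 from right. Merged: [6, 8, 9, 9, 14, 16, 18]
Append remaining from left: [23]. Merged: [6, 8, 9, 9, 14, 16, 18, 23]

Final merged array: [6, 8, 9, 9, 14, 16, 18, 23]
Total comparisons: 7

The merged array is [6, 8, 9, 9, 14, 16, 18, 23], requiring 7 comparisons. The merge step runs in O(n) time where n is the total number of elements.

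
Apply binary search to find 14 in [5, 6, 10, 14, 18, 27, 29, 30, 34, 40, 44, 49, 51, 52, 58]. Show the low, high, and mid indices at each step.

Binary search for 14 in [5, 6, 10, 14, 18, 27, 29, 30, 34, 40, 44, 49, 51, 52, 58]:

lo=0, hi=14, mid=7, arr[mid]=30 -> 30 > 14, search left half
lo=0, hi=6, mid=3, arr[mid]=14 -> Found target at index 3!

Binary search finds 14 at index 3 after 2 comparisons. The search repeatedly halves the search space by comparing with the middle element.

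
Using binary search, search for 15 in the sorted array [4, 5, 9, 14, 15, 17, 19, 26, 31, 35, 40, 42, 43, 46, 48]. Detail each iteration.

Binary search for 15 in [4, 5, 9, 14, 15, 17, 19, 26, 31, 35, 40, 42, 43, 46, 48]:

lo=0, hi=14, mid=7, arr[mid]=26 -> 26 > 15, search left half
lo=0, hi=6, mid=3, arr[mid]=14 -> 14 < 15, search right half
lo=4, hi=6, mid=5, arr[mid]=17 -> 17 > 15, search left half
lo=4, hi=4, mid=4, arr[mid]=15 -> Found target at index 4!

Binary search finds 15 at index 4 after 4 comparisons. The search repeatedly halves the search space by comparing with the middle element.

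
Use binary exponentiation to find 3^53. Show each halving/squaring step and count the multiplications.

Computing 3^53 by squaring (build up from 3^1; each line after the first costs one multiplication):

3^1 = 3
3^2 = (3^1)^2 = 3^2 = 9
3^3 = 3 * 3^2 = 3 * 9 = 27
3^6 = (3^3)^2 = 27^2 = 729
3^12 = (3^6)^2 = 729^2 = 531441
3^13 = 3 * 3^12 = 3 * 531441 = 1594323
3^26 = (3^13)^2 = 1594323^2 = 2541865828329
3^52 = (3^26)^2 = 2541865828329^2 = 6461081889226673298932241
3^53 = 3 * 3^52 = 3 * 6461081889226673298932241 = 19383245667680019896796723

Result: 19383245667680019896796723
Multiplications needed: 8 (8 lines after 3^1)

3^53 = 19383245667680019896796723. Using exponentiation by squaring, this requires 8 multiplications. The key idea: if the exponent is even, square the half-power; if odd, multiply by the base once.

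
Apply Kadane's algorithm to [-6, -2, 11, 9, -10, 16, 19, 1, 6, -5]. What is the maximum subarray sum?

Using Kadane's algorithm on [-6, -2, 11, 9, -10, 16, 19, 1, 6, -5]:

Scanning through the array:
Position 1 (value -2): max_ending_here = -2, max_so_far = -2
Position 2 (value 11): max_ending_here = 11, max_so_far = 11
Position 3 (value 9): max_ending_here = 20, max_so_far = 20
Position 4 (value -10): max_ending_here = 10, max_so_far = 20
Position 5 (value 16): max_ending_here = 26, max_so_far = 26
Position 6 (value 19): max_ending_here = 45, max_so_far = 45
Position 7 (value 1): max_ending_here = 46, max_so_far = 46
Position 8 (value 6): max_ending_here = 52, max_so_far = 52
Position 9 (value -5): max_ending_here = 47, max_so_far = 52

Maximum subarray: [11, 9, -10, 16, 19, 1, 6]
Maximum sum: 52

The maximum subarray is [11, 9, -10, 16, 19, 1, 6] with sum 52. This subarray runs from index 2 to index 8.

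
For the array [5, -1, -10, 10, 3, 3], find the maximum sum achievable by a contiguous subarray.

Using Kadane's algorithm on [5, -1, -10, 10, 3, 3]:

Scanning through the array:
Position 1 (value -1): max_ending_here = 4, max_so_far = 5
Position 2 (value -10): max_ending_here = -6, max_so_far = 5
Position 3 (value 10): max_ending_here = 10, max_so_far = 10
Position 4 (value 3): max_ending_here = 13, max_so_far = 13
Position 5 (value 3): max_ending_here = 16, max_so_far = 16

Maximum subarray: [10, 3, 3]
Maximum sum: 16

The maximum subarray is [10, 3, 3] with sum 16. This subarray runs from index 3 to index 5.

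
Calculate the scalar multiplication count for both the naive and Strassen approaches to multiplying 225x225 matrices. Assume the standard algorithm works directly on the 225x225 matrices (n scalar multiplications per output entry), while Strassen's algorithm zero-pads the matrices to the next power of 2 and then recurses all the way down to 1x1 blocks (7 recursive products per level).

Matrix multiplication for 225x225 matrices:

Strassen's algorithm requires power-of-2 dimensions. Pad 225x225 to 256x256 (next power of 2).

Standard algorithm: 225^3 = 11390625 multiplications
Strassen's algorithm: 7^(log2(256)) = 7^8 = 5764801 multiplications
Savings: 11390625 - 5764801 = 5625824 multiplications

Standard: 11390625 multiplications (225^3). Strassen: 5764801 multiplications (7^8, after padding to 256x256). Strassen reduces 8 recursive multiplications to 7 at each level.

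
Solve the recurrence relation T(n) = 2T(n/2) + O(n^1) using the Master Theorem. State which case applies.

Master Theorem for T(n) = 2T(n/2) + O(n^1):

a = 2, b = 2, c = 1
log_b(a) = log_2(2) = 1.0000

Case 2: c = 1 = log_2(2) = 1.0000
T(n) = O(n^1 log n) = O(n log n)

For T(n) = 2T(n/2) + O(n^1): log_2(2) = 1.0000. This is Case 2 of the Master Theorem (c = log_b(a), equal work at all levels), giving O(n log n).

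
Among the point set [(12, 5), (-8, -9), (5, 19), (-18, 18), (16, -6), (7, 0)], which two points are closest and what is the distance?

Computing all pairwise distances among 6 points:

d((12, 5), (-8, -9)) = 24.4131
d((12, 5), (5, 19)) = 15.6525
d((12, 5), (-18, 18)) = 32.6956
d((12, 5), (16, -6)) = 11.7047
d((12, 5), (7, 0)) = 7.0711 <-- minimum
d((-8, -9), (5, 19)) = 30.8707
d((-8, -9), (-18, 18)) = 28.7924
d((-8, -9), (16, -6)) = 24.1868
d((-8, -9), (7, 0)) = 17.4929
d((5, 19), (-18, 18)) = 23.0217
d((5, 19), (16, -6)) = 27.313
d((5, 19), (7, 0)) = 19.105
d((-18, 18), (16, -6)) = 41.6173
d((-18, 18), (7, 0)) = 30.8058
d((16, -6), (7, 0)) = 10.8167

Closest pair: (12, 5) and (7, 0) with distance 7.0711

The closest pair is (12, 5) and (7, 0) with Euclidean distance 7.0711. For 6 points, brute-force pairwise comparison is shown above. For large n, the divide-and-conquer algorithm (sort by x, recurse on halves, check the dividing strip) achieves O(n log n).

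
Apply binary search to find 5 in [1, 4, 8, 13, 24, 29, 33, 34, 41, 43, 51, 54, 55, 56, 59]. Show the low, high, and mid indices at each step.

Binary search for 5 in [1, 4, 8, 13, 24, 29, 33, 34, 41, 43, 51, 54, 55, 56, 59]:

lo=0, hi=14, mid=7, arr[mid]=34 -> 34 > 5, search left half
lo=0, hi=6, mid=3, arr[mid]=13 -> 13 > 5, search left half
lo=0, hi=2, mid=1, arr[mid]=4 -> 4 < 5, search right half
lo=2, hi=2, mid=2, arr[mid]=8 -> 8 > 5, search left half
lo=2 > hi=1, target 5 not found

Binary search determines that 5 is not in the array after 4 comparisons. The search space was exhausted without finding the target.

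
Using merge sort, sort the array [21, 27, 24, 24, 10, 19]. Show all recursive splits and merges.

Merge sort trace:

Split: [21, 27, 24, 24, 10, 19] -> [21, 27, 24] and [24, 10, 19]
  Split: [21, 27, 24] -> [21] and [27, 24]
    Split: [27, 24] -> [27] and [24]
    Merge: [27] + [24] -> [24, 27]
  Merge: [21] + [24, 27] -> [21, 24, 27]
  Split: [24, 10, 19] -> [24] and [10, 19]
    Split: [10, 19] -> [10] and [19]
    Merge: [10] + [19] -> [10, 19]
  Merge: [24] + [10, 19] -> [10, 19, 24]
Merge: [21, 24, 27] + [10, 19, 24] -> [10, 19, 21, 24, 24, 27]

Final sorted array: [10, 19, 21, 24, 24, 27]

The merge sort proceeds by recursively splitting the array and merging sorted halves.
After all merges, the sorted array is [10, 19, 21, 24, 24, 27].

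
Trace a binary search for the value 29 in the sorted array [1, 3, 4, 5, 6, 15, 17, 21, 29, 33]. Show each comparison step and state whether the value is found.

Binary search for 29 in [1, 3, 4, 5, 6, 15, 17, 21, 29, 33]:

lo=0, hi=9, mid=4, arr[mid]=6 -> 6 < 29, search right half
lo=5, hi=9, mid=7, arr[mid]=21 -> 21 < 29, search right half
lo=8, hi=9, mid=8, arr[mid]=29 -> Found target at index 8!

Binary search finds 29 at index 8 after 3 comparisons. The search repeatedly halves the search space by comparing with the middle element.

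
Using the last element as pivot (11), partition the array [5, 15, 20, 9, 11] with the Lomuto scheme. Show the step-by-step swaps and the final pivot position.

Lomuto partition with pivot = 11:

Initial array: [5, 15, 20, 9, 11]

arr[0]=5 <= 11: swap with position 0, array becomes [5, 15, 20, 9, 11]
arr[1]=15 > 11: no swap
arr[2]=20 > 11: no swap
arr[3]=9 <= 11: swap with position 1, array becomes [5, 9, 20, 15, 11]

Place pivot at position 2: [5, 9, 11, 15, 20]
Pivot position: 2

After partitioning with pivot 11, the array becomes [5, 9, 11, 15, 20]. The pivot is placed at index 2. All elements to the left of the pivot are <= 11, and all elements to the right are > 11.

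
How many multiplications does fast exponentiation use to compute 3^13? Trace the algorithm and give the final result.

Computing 3^13 by squaring (build up from 3^1; each line after the first costs one multiplication):

3^1 = 3
3^2 = (3^1)^2 = 3^2 = 9
3^3 = 3 * 3^2 = 3 * 9 = 27
3^6 = (3^3)^2 = 27^2 = 729
3^12 = (3^6)^2 = 729^2 = 531441
3^13 = 3 * 3^12 = 3 * 531441 = 1594323

Result: 1594323
Multiplications needed: 5 (5 lines after 3^1)

3^13 = 1594323. Using exponentiation by squaring, this requires 5 multiplications. The key idea: if the exponent is even, square the half-power; if odd, multiply by the base once.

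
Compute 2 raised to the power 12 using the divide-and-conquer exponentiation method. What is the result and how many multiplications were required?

Computing 2^12 by squaring (build up from 2^1; each line after the first costs one multiplication):

2^1 = 2
2^2 = (2^1)^2 = 2^2 = 4
2^3 = 2 * 2^2 = 2 * 4 = 8
2^6 = (2^3)^2 = 8^2 = 64
2^12 = (2^6)^2 = 64^2 = 4096

Result: 4096
Multiplications needed: 4 (4 lines after 2^1)

2^12 = 4096. Using exponentiation by squaring, this requires 4 multiplications. The key idea: if the exponent is even, square the half-power; if odd, multiply by the base once.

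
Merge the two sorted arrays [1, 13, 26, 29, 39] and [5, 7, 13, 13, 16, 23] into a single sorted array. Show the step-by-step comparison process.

Merging process:

Compare 1 vs 5: take 1 from left. Merged: [1]
Compare 13 vs 5: take 5 from right. Merged: [1, 5]
Compare 13 vs 7: take 7 from right. Merged: [1, 5, 7]
Compare 13 vs 13: take 13 from left. Merged: [1, 5, 7, 13]
Compare 26 vs 13: take 13 from right. Merged: [1, 5, 7, 13, 13]
Compare 26 vs 13: take 13 from right. Merged: [1, 5, 7, 13, 13, 13]
Compare 26 vs 16: take 16 from right. Merged: [1, 5, 7, 13, 13, 13, 16]
Compare 26 vs 23: take 23 from right. Merged: [1, 5, 7, 13, 13, 13, 16, 23]
Append remaining from left: [26, 29, 39]. Merged: [1, 5, 7, 13, 13, 13, 16, 23, 26, 29, 39]

Final merged array: [1, 5, 7, 13, 13, 13, 16, 23, 26, 29, 39]
Total comparisons: 8

The merged array is [1, 5, 7, 13, 13, 13, 16, 23, 26, 29, 39], requiring 8 comparisons. The merge step runs in O(n) time where n is the total number of elements.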